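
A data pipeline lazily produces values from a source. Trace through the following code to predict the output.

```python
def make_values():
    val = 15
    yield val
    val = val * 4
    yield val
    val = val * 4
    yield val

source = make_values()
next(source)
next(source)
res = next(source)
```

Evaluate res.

Step 1: Trace through generator execution:
  Yield 1: val starts at 15, yield 15
  Yield 2: val = 15 * 4 = 60, yield 60
  Yield 3: val = 60 * 4 = 240, yield 240
Step 2: First next() gets 15, second next() gets the second value, third next() yields 240.
Therefore res = 240.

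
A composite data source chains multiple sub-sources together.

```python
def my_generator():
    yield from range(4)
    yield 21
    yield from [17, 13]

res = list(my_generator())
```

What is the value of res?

Step 1: Trace yields in order:
  yield 0
  yield 1
  yield 2
  yield 3
  yield 21
  yield 17
  yield 13
Therefore res = [0, 1, 2, 3, 21, 17, 13].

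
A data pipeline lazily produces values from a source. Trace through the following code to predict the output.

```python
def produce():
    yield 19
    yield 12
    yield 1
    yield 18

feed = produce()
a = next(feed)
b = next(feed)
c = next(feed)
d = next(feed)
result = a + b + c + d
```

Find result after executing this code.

Step 1: Create generator and consume all values:
  a = next(feed) = 19
  b = next(feed) = 12
  c = next(feed) = 1
  d = next(feed) = 18
Step 2: result = 19 + 12 + 1 + 18 = 50.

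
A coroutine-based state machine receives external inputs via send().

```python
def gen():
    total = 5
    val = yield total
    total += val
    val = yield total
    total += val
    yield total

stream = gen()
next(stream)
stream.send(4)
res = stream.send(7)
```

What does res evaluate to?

Step 1: next() -> yield total=5.
Step 2: send(4) -> val=4, total = 5+4 = 9, yield 9.
Step 3: send(7) -> val=7, total = 9+7 = 16, yield 16.
Therefore res = 16.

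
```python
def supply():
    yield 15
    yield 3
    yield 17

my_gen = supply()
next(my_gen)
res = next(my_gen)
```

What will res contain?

Step 1: supply() creates a generator.
Step 2: next(my_gen) yields 15 (consumed and discarded).
Step 3: next(my_gen) yields 3, assigned to res.
Therefore res = 3.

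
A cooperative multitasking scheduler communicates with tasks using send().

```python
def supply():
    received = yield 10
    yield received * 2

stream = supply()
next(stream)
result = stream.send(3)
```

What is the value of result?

Step 1: next(stream) advances to first yield, producing 10.
Step 2: send(3) resumes, received = 3.
Step 3: yield received * 2 = 3 * 2 = 6.
Therefore result = 6.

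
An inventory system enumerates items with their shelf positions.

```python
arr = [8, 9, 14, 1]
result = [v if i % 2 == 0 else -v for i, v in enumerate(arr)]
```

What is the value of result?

Step 1: For each (i, v), keep v if i is even, negate if odd:
  i=0 (even): keep 8
  i=1 (odd): negate to -9
  i=2 (even): keep 14
  i=3 (odd): negate to -1
Therefore result = [8, -9, 14, -1].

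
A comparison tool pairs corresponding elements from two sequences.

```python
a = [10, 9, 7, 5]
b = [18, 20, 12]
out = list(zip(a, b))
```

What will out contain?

Step 1: zip stops at shortest (len(a)=4, len(b)=3):
  Index 0: (10, 18)
  Index 1: (9, 20)
  Index 2: (7, 12)
Step 2: Last element of a (5) has no pair, dropped.
Therefore out = [(10, 18), (9, 20), (7, 12)].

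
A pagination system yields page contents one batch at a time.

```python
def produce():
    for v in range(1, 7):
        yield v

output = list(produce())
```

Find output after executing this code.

Step 1: The generator yields each value from range(1, 7).
Step 2: list() consumes all yields: [1, 2, 3, 4, 5, 6].
Therefore output = [1, 2, 3, 4, 5, 6].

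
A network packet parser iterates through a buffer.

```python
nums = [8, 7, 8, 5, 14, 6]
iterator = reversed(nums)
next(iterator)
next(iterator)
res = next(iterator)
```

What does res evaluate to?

Step 1: reversed([8, 7, 8, 5, 14, 6]) gives iterator: [6, 14, 5, 8, 7, 8].
Step 2: First next() = 6, second next() = 14.
Step 3: Third next() = 5.
Therefore res = 5.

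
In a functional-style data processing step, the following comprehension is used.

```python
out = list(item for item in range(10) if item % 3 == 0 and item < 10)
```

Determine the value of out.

Step 1: Filter range(10) where item % 3 == 0 and item < 10:
  item=0: both conditions met, included
  item=1: excluded (1 % 3 != 0)
  item=2: excluded (2 % 3 != 0)
  item=3: both conditions met, included
  item=4: excluded (4 % 3 != 0)
  item=5: excluded (5 % 3 != 0)
  item=6: both conditions met, included
  item=7: excluded (7 % 3 != 0)
  item=8: excluded (8 % 3 != 0)
  item=9: both conditions met, included
Therefore out = [0, 3, 6, 9].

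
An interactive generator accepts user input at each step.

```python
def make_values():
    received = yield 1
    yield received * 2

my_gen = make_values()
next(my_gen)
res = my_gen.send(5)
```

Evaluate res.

Step 1: next(my_gen) advances to first yield, producing 1.
Step 2: send(5) resumes, received = 5.
Step 3: yield received * 2 = 5 * 2 = 10.
Therefore res = 10.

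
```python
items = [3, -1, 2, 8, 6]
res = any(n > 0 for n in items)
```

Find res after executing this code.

Step 1: Check n > 0 for each element in [3, -1, 2, 8, 6]:
  3 > 0: True
  -1 > 0: False
  2 > 0: True
  8 > 0: True
  6 > 0: True
Step 2: any() returns True.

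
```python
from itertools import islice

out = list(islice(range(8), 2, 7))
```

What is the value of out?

Step 1: islice(range(8), 2, 7) takes elements at indices [2, 7).
Step 2: Elements: [2, 3, 4, 5, 6].
Therefore out = [2, 3, 4, 5, 6].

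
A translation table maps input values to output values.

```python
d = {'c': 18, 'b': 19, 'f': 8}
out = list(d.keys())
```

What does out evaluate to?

Step 1: d.keys() returns the dictionary keys in insertion order.
Therefore out = ['c', 'b', 'f'].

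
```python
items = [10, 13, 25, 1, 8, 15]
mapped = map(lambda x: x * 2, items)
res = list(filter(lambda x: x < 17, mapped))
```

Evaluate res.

Step 1: Map x * 2:
  10 -> 20
  13 -> 26
  25 -> 50
  1 -> 2
  8 -> 16
  15 -> 30
Step 2: Filter for < 17:
  20: removed
  26: removed
  50: removed
  2: kept
  16: kept
  30: removed
Therefore res = [2, 16].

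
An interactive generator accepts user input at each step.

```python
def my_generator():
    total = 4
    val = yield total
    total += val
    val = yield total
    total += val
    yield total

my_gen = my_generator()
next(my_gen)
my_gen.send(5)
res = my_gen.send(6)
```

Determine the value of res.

Step 1: next() -> yield total=4.
Step 2: send(5) -> val=5, total = 4+5 = 9, yield 9.
Step 3: send(6) -> val=6, total = 9+6 = 15, yield 15.
Therefore res = 15.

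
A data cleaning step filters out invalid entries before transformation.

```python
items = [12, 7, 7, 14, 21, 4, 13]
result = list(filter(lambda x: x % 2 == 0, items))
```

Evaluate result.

Step 1: Filter elements divisible by 2:
  12 % 2 = 0: kept
  7 % 2 = 1: removed
  7 % 2 = 1: removed
  14 % 2 = 0: kept
  21 % 2 = 1: removed
  4 % 2 = 0: kept
  13 % 2 = 1: removed
Therefore result = [12, 14, 4].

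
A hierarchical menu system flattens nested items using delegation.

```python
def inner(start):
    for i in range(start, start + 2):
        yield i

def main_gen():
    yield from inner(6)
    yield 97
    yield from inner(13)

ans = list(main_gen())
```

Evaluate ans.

Step 1: main_gen() delegates to inner(6):
  yield 6
  yield 7
Step 2: yield 97
Step 3: Delegates to inner(13):
  yield 13
  yield 14
Therefore ans = [6, 7, 97, 13, 14].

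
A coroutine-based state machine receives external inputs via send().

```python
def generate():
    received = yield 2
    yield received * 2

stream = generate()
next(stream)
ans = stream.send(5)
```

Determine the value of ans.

Step 1: next(stream) advances to first yield, producing 2.
Step 2: send(5) resumes, received = 5.
Step 3: yield received * 2 = 5 * 2 = 10.
Therefore ans = 10.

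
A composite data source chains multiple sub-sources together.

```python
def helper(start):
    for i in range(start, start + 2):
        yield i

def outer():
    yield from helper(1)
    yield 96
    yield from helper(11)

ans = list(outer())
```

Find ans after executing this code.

Step 1: outer() delegates to helper(1):
  yield 1
  yield 2
Step 2: yield 96
Step 3: Delegates to helper(11):
  yield 11
  yield 12
Therefore ans = [1, 2, 96, 11, 12].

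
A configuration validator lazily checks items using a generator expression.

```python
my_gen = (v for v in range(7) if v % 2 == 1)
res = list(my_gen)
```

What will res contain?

Step 1: Filter range(7) keeping only odd values:
  v=0: even, excluded
  v=1: odd, included
  v=2: even, excluded
  v=3: odd, included
  v=4: even, excluded
  v=5: odd, included
  v=6: even, excluded
Therefore res = [1, 3, 5].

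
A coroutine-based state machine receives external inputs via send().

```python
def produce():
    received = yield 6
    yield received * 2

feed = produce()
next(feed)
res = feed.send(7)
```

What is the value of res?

Step 1: next(feed) advances to first yield, producing 6.
Step 2: send(7) resumes, received = 7.
Step 3: yield received * 2 = 7 * 2 = 14.
Therefore res = 14.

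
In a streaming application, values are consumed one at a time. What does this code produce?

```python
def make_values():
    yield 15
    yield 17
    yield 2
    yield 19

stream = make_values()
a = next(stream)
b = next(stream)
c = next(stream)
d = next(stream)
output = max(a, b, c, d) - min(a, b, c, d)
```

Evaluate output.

Step 1: Create generator and consume all values:
  a = next(stream) = 15
  b = next(stream) = 17
  c = next(stream) = 2
  d = next(stream) = 19
Step 2: max = 19, min = 2, output = 19 - 2 = 17.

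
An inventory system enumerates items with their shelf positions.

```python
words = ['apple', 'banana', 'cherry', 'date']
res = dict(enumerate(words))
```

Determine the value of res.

Step 1: enumerate pairs indices with words:
  0 -> 'apple'
  1 -> 'banana'
  2 -> 'cherry'
  3 -> 'date'
Therefore res = {0: 'apple', 1: 'banana', 2: 'cherry', 3: 'date'}.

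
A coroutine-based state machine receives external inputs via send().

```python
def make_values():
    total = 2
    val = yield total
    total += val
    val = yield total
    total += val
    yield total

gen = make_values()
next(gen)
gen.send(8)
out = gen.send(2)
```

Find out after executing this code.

Step 1: next() -> yield total=2.
Step 2: send(8) -> val=8, total = 2+8 = 10, yield 10.
Step 3: send(2) -> val=2, total = 10+2 = 12, yield 12.
Therefore out = 12.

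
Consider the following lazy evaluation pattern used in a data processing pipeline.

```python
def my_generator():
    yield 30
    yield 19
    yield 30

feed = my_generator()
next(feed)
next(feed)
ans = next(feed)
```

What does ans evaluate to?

Step 1: my_generator() creates a generator.
Step 2: next(feed) yields 30 (consumed and discarded).
Step 3: next(feed) yields 19 (consumed and discarded).
Step 4: next(feed) yields 30, assigned to ans.
Therefore ans = 30.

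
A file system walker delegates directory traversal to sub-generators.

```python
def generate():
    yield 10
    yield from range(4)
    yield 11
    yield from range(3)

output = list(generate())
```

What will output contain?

Step 1: Trace yields in order:
  yield 10
  yield 0
  yield 1
  yield 2
  yield 3
  yield 11
  yield 0
  yield 1
  yield 2
Therefore output = [10, 0, 1, 2, 3, 11, 0, 1, 2].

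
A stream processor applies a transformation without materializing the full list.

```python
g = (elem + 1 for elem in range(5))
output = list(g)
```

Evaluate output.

Step 1: For each elem in range(5), compute elem+1:
  elem=0: 0+1 = 1
  elem=1: 1+1 = 2
  elem=2: 2+1 = 3
  elem=3: 3+1 = 4
  elem=4: 4+1 = 5
Therefore output = [1, 2, 3, 4, 5].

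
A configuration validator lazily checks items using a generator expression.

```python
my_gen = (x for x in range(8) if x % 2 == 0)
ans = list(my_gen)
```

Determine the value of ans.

Step 1: Filter range(8) keeping only even values:
  x=0: even, included
  x=1: odd, excluded
  x=2: even, included
  x=3: odd, excluded
  x=4: even, included
  x=5: odd, excluded
  x=6: even, included
  x=7: odd, excluded
Therefore ans = [0, 2, 4, 6].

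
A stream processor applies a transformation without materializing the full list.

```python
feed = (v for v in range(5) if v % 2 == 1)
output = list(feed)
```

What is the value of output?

Step 1: Filter range(5) keeping only odd values:
  v=0: even, excluded
  v=1: odd, included
  v=2: even, excluded
  v=3: odd, included
  v=4: even, excluded
Therefore output = [1, 3].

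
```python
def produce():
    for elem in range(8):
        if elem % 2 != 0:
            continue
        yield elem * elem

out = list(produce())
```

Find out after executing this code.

Step 1: Only yield elem**2 when elem is divisible by 2:
  elem=0: 0 % 2 == 0, yield 0**2 = 0
  elem=2: 2 % 2 == 0, yield 2**2 = 4
  elem=4: 4 % 2 == 0, yield 4**2 = 16
  elem=6: 6 % 2 == 0, yield 6**2 = 36
Therefore out = [0, 4, 16, 36].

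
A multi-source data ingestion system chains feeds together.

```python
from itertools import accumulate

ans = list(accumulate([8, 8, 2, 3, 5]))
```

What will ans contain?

Step 1: accumulate computes running sums:
  + 8 = 8
  + 8 = 16
  + 2 = 18
  + 3 = 21
  + 5 = 26
Therefore ans = [8, 16, 18, 21, 26].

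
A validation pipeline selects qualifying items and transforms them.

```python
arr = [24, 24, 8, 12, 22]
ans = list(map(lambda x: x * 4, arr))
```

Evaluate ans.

Step 1: Apply lambda x: x * 4 to each element:
  24 -> 96
  24 -> 96
  8 -> 32
  12 -> 48
  22 -> 88
Therefore ans = [96, 96, 32, 48, 88].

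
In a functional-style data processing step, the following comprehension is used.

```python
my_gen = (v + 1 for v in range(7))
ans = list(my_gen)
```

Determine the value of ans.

Step 1: For each v in range(7), compute v+1:
  v=0: 0+1 = 1
  v=1: 1+1 = 2
  v=2: 2+1 = 3
  v=3: 3+1 = 4
  v=4: 4+1 = 5
  v=5: 5+1 = 6
  v=6: 6+1 = 7
Therefore ans = [1, 2, 3, 4, 5, 6, 7].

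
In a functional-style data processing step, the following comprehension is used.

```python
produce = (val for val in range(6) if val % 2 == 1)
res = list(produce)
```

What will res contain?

Step 1: Filter range(6) keeping only odd values:
  val=0: even, excluded
  val=1: odd, included
  val=2: even, excluded
  val=3: odd, included
  val=4: even, excluded
  val=5: odd, included
Therefore res = [1, 3, 5].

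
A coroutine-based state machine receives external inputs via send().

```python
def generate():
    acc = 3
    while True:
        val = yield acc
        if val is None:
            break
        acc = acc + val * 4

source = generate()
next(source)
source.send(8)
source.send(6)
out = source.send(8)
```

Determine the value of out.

Step 1: next() -> yield acc=3.
Step 2: send(8) -> val=8, acc = 3 + 8*4 = 35, yield 35.
Step 3: send(6) -> val=6, acc = 35 + 6*4 = 59, yield 59.
Step 4: send(8) -> val=8, acc = 59 + 8*4 = 91, yield 91.
Therefore out = 91.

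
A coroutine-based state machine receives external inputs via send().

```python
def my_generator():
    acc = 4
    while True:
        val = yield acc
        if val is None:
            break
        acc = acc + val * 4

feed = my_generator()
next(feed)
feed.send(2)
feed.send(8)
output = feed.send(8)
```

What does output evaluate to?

Step 1: next() -> yield acc=4.
Step 2: send(2) -> val=2, acc = 4 + 2*4 = 12, yield 12.
Step 3: send(8) -> val=8, acc = 12 + 8*4 = 44, yield 44.
Step 4: send(8) -> val=8, acc = 44 + 8*4 = 76, yield 76.
Therefore output = 76.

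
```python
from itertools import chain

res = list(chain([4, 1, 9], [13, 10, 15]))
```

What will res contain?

Step 1: chain() concatenates iterables: [4, 1, 9] + [13, 10, 15].
Therefore res = [4, 1, 9, 13, 10, 15].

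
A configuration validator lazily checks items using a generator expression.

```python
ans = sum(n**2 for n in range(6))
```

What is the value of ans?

Step 1: Compute n**2 for each n in range(6):
  n=0: 0**2 = 0
  n=1: 1**2 = 1
  n=2: 2**2 = 4
  n=3: 3**2 = 9
  n=4: 4**2 = 16
  n=5: 5**2 = 25
Step 2: sum = 0 + 1 + 4 + 9 + 16 + 25 = 55.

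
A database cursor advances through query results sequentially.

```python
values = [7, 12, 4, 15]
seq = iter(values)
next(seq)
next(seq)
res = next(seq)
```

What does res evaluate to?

Step 1: Create iterator over [7, 12, 4, 15].
Step 2: next() consumes 7.
Step 3: next() consumes 12.
Step 4: next() returns 4.
Therefore res = 4.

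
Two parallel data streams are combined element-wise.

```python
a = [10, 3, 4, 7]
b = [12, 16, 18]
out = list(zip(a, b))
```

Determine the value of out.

Step 1: zip stops at shortest (len(a)=4, len(b)=3):
  Index 0: (10, 12)
  Index 1: (3, 16)
  Index 2: (4, 18)
Step 2: Last element of a (7) has no pair, dropped.
Therefore out = [(10, 12), (3, 16), (4, 18)].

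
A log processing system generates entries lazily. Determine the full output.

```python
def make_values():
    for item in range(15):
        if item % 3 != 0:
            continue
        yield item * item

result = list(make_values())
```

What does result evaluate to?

Step 1: Only yield item**2 when item is divisible by 3:
  item=0: 0 % 3 == 0, yield 0**2 = 0
  item=3: 3 % 3 == 0, yield 3**2 = 9
  item=6: 6 % 3 == 0, yield 6**2 = 36
  item=9: 9 % 3 == 0, yield 9**2 = 81
  item=12: 12 % 3 == 0, yield 12**2 = 144
Therefore result = [0, 9, 36, 81, 144].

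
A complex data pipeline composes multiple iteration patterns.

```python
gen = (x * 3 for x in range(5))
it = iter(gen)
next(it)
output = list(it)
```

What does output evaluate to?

Step 1: Generator produces [0, 3, 6, 9, 12].
Step 2: next(it) consumes first element (0).
Step 3: list(it) collects remaining: [3, 6, 9, 12].
Therefore output = [3, 6, 9, 12].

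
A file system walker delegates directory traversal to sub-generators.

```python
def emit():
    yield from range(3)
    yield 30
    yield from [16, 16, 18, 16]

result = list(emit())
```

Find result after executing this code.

Step 1: Trace yields in order:
  yield 0
  yield 1
  yield 2
  yield 30
  yield 16
  yield 16
  yield 18
  yield 16
Therefore result = [0, 1, 2, 30, 16, 16, 18, 16].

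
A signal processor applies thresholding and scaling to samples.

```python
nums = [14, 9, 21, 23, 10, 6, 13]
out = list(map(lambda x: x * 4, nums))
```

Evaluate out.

Step 1: Apply lambda x: x * 4 to each element:
  14 -> 56
  9 -> 36
  21 -> 84
  23 -> 92
  10 -> 40
  6 -> 24
  13 -> 52
Therefore out = [56, 36, 84, 92, 40, 24, 52].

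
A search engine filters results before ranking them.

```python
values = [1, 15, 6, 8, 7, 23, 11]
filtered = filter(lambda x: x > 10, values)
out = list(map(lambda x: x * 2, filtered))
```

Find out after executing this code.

Step 1: Filter values for elements > 10:
  1: removed
  15: kept
  6: removed
  8: removed
  7: removed
  23: kept
  11: kept
Step 2: Map x * 2 on filtered [15, 23, 11]:
  15 -> 30
  23 -> 46
  11 -> 22
Therefore out = [30, 46, 22].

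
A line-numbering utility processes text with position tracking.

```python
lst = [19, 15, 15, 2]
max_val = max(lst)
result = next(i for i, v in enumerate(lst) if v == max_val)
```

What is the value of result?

Step 1: max([19, 15, 15, 2]) = 19.
Step 2: Find first index where value == 19:
  Index 0: 19 == 19, found!
Therefore result = 0.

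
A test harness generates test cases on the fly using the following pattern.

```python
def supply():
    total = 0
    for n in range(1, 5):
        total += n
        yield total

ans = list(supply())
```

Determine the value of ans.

Step 1: Generator accumulates running sum:
  n=1: total = 1, yield 1
  n=2: total = 3, yield 3
  n=3: total = 6, yield 6
  n=4: total = 10, yield 10
Therefore ans = [1, 3, 6, 10].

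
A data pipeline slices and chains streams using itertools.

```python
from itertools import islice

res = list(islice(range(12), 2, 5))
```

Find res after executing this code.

Step 1: islice(range(12), 2, 5) takes elements at indices [2, 5).
Step 2: Elements: [2, 3, 4].
Therefore res = [2, 3, 4].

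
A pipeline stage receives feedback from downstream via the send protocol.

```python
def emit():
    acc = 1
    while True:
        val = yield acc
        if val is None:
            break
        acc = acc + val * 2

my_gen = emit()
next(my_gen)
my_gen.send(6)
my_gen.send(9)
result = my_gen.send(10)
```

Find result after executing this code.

Step 1: next() -> yield acc=1.
Step 2: send(6) -> val=6, acc = 1 + 6*2 = 13, yield 13.
Step 3: send(9) -> val=9, acc = 13 + 9*2 = 31, yield 31.
Step 4: send(10) -> val=10, acc = 31 + 10*2 = 51, yield 51.
Therefore result = 51.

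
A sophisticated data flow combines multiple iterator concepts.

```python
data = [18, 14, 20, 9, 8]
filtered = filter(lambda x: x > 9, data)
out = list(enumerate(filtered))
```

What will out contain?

Step 1: Filter [18, 14, 20, 9, 8] for > 9: [18, 14, 20].
Step 2: enumerate re-indexes from 0: [(0, 18), (1, 14), (2, 20)].
Therefore out = [(0, 18), (1, 14), (2, 20)].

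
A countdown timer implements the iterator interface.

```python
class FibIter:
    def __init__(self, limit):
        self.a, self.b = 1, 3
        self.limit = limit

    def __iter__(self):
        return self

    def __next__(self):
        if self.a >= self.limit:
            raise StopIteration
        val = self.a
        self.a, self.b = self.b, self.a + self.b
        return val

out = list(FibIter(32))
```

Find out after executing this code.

Step 1: Fibonacci-like sequence (a=1, b=3) until >= 32:
  Yield 1, then a,b = 3,4
  Yield 3, then a,b = 4,7
  Yield 4, then a,b = 7,11
  Yield 7, then a,b = 11,18
  Yield 11, then a,b = 18,29
  Yield 18, then a,b = 29,47
  Yield 29, then a,b = 47,76
Step 2: 47 >= 32, stop.
Therefore out = [1, 3, 4, 7, 11, 18, 29].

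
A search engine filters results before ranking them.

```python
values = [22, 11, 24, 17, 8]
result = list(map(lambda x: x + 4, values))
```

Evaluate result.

Step 1: Apply lambda x: x + 4 to each element:
  22 -> 26
  11 -> 15
  24 -> 28
  17 -> 21
  8 -> 12
Therefore result = [26, 15, 28, 21, 12].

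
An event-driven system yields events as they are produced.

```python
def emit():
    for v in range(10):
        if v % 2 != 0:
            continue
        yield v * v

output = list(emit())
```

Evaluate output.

Step 1: Only yield v**2 when v is divisible by 2:
  v=0: 0 % 2 == 0, yield 0**2 = 0
  v=2: 2 % 2 == 0, yield 2**2 = 4
  v=4: 4 % 2 == 0, yield 4**2 = 16
  v=6: 6 % 2 == 0, yield 6**2 = 36
  v=8: 8 % 2 == 0, yield 8**2 = 64
Therefore output = [0, 4, 16, 36, 64].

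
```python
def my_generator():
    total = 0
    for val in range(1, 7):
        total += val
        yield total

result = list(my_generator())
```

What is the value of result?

Step 1: Generator accumulates running sum:
  val=1: total = 1, yield 1
  val=2: total = 3, yield 3
  val=3: total = 6, yield 6
  val=4: total = 10, yield 10
  val=5: total = 15, yield 15
  val=6: total = 21, yield 21
Therefore result = [1, 3, 6, 10, 15, 21].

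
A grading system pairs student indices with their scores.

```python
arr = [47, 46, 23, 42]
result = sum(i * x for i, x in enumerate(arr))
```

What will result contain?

Step 1: Compute i * x for each (i, x) in enumerate([47, 46, 23, 42]):
  i=0, x=47: 0*47 = 0
  i=1, x=46: 1*46 = 46
  i=2, x=23: 2*23 = 46
  i=3, x=42: 3*42 = 126
Step 2: sum = 0 + 46 + 46 + 126 = 218.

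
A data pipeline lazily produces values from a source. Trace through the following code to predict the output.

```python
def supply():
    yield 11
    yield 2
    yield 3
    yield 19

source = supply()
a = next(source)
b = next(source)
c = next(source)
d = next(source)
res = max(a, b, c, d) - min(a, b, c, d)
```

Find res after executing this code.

Step 1: Create generator and consume all values:
  a = next(source) = 11
  b = next(source) = 2
  c = next(source) = 3
  d = next(source) = 19
Step 2: max = 19, min = 2, res = 19 - 2 = 17.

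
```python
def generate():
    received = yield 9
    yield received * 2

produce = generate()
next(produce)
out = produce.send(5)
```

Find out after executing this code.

Step 1: next(produce) advances to first yield, producing 9.
Step 2: send(5) resumes, received = 5.
Step 3: yield received * 2 = 5 * 2 = 10.
Therefore out = 10.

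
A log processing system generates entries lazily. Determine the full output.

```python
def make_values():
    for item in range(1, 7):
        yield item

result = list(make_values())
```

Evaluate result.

Step 1: The generator yields each value from range(1, 7).
Step 2: list() consumes all yields: [1, 2, 3, 4, 5, 6].
Therefore result = [1, 2, 3, 4, 5, 6].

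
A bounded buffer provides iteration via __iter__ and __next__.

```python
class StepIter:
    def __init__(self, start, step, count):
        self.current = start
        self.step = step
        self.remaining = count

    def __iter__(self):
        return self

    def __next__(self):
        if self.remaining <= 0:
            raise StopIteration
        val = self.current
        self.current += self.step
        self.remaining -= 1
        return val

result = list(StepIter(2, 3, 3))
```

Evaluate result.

Step 1: StepIter starts at 2, increments by 3, for 3 steps:
  Yield 2, then current += 3
  Yield 5, then current += 3
  Yield 8, then current += 3
Therefore result = [2, 5, 8].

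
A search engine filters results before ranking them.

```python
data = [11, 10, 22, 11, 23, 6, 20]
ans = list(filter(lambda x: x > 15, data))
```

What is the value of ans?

Step 1: Filter elements > 15:
  11: removed
  10: removed
  22: kept
  11: removed
  23: kept
  6: removed
  20: kept
Therefore ans = [22, 23, 20].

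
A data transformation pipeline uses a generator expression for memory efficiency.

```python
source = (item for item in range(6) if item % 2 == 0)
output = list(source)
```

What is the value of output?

Step 1: Filter range(6) keeping only even values:
  item=0: even, included
  item=1: odd, excluded
  item=2: even, included
  item=3: odd, excluded
  item=4: even, included
  item=5: odd, excluded
Therefore output = [0, 2, 4].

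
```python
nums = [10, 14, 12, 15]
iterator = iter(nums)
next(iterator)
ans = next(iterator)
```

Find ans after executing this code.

Step 1: Create iterator over [10, 14, 12, 15].
Step 2: next() consumes 10.
Step 3: next() returns 14.
Therefore ans = 14.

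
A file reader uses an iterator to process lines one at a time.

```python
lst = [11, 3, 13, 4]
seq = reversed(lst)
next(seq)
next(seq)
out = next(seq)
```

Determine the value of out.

Step 1: reversed([11, 3, 13, 4]) gives iterator: [4, 13, 3, 11].
Step 2: First next() = 4, second next() = 13.
Step 3: Third next() = 3.
Therefore out = 3.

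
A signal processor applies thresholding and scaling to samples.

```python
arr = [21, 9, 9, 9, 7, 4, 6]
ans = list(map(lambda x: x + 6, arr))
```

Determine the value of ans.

Step 1: Apply lambda x: x + 6 to each element:
  21 -> 27
  9 -> 15
  9 -> 15
  9 -> 15
  7 -> 13
  4 -> 10
  6 -> 12
Therefore ans = [27, 15, 15, 15, 13, 10, 12].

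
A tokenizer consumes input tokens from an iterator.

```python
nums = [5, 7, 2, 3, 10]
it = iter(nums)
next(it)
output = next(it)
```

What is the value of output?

Step 1: Create iterator over [5, 7, 2, 3, 10].
Step 2: next() consumes 5.
Step 3: next() returns 7.
Therefore output = 7.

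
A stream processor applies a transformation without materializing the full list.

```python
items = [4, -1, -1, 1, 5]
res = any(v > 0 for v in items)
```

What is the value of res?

Step 1: Check v > 0 for each element in [4, -1, -1, 1, 5]:
  4 > 0: True
  -1 > 0: False
  -1 > 0: False
  1 > 0: True
  5 > 0: True
Step 2: any() returns True.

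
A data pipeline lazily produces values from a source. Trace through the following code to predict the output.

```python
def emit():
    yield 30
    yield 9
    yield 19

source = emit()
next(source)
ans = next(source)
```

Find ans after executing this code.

Step 1: emit() creates a generator.
Step 2: next(source) yields 30 (consumed and discarded).
Step 3: next(source) yields 9, assigned to ans.
Therefore ans = 9.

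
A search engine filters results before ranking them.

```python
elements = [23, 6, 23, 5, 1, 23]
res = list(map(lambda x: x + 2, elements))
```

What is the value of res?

Step 1: Apply lambda x: x + 2 to each element:
  23 -> 25
  6 -> 8
  23 -> 25
  5 -> 7
  1 -> 3
  23 -> 25
Therefore res = [25, 8, 25, 7, 3, 25].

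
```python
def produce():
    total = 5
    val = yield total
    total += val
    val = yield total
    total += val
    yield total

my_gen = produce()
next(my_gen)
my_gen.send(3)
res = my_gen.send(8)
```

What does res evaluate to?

Step 1: next() -> yield total=5.
Step 2: send(3) -> val=3, total = 5+3 = 8, yield 8.
Step 3: send(8) -> val=8, total = 8+8 = 16, yield 16.
Therefore res = 16.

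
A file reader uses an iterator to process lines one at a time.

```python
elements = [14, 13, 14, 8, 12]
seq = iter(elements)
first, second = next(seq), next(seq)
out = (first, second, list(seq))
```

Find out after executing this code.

Step 1: Create iterator over [14, 13, 14, 8, 12].
Step 2: first = 14, second = 13.
Step 3: Remaining elements: [14, 8, 12].
Therefore out = (14, 13, [14, 8, 12]).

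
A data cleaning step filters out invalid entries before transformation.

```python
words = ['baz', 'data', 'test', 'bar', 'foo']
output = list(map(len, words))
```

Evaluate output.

Step 1: Map len() to each word:
  'baz' -> 3
  'data' -> 4
  'test' -> 4
  'bar' -> 3
  'foo' -> 3
Therefore output = [3, 4, 4, 3, 3].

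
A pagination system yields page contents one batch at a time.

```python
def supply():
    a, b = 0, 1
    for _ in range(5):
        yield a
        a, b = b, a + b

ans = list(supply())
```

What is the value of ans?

Step 1: Fibonacci-like sequence starting with a=0, b=1:
  Iteration 1: yield a=0, then a,b = 1,1
  Iteration 2: yield a=1, then a,b = 1,2
  Iteration 3: yield a=1, then a,b = 2,3
  Iteration 4: yield a=2, then a,b = 3,5
  Iteration 5: yield a=3, then a,b = 5,8
Therefore ans = [0, 1, 1, 2, 3].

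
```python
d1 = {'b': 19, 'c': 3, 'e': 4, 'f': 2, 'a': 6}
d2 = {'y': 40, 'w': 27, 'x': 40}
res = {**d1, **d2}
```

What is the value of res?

Step 1: Merge d1 and d2 (d2 values override on key conflicts).
Step 2: d1 has keys ['b', 'c', 'e', 'f', 'a'], d2 has keys ['y', 'w', 'x'].
Therefore res = {'b': 19, 'c': 3, 'e': 4, 'f': 2, 'a': 6, 'y': 40, 'w': 27, 'x': 40}.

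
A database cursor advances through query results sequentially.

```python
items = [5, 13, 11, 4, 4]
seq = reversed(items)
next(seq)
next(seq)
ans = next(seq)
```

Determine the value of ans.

Step 1: reversed([5, 13, 11, 4, 4]) gives iterator: [4, 4, 11, 13, 5].
Step 2: First next() = 4, second next() = 4.
Step 3: Third next() = 11.
Therefore ans = 11.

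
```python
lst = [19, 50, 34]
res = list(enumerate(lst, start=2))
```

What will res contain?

Step 1: enumerate with start=2:
  (2, 19)
  (3, 50)
  (4, 34)
Therefore res = [(2, 19), (3, 50), (4, 34)].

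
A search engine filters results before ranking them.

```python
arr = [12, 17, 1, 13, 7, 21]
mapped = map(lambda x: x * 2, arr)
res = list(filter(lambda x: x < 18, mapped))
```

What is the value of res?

Step 1: Map x * 2:
  12 -> 24
  17 -> 34
  1 -> 2
  13 -> 26
  7 -> 14
  21 -> 42
Step 2: Filter for < 18:
  24: removed
  34: removed
  2: kept
  26: removed
  14: kept
  42: removed
Therefore res = [2, 14].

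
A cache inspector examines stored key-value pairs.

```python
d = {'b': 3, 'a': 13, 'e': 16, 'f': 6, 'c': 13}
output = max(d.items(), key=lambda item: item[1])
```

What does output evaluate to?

Step 1: Find item with maximum value:
  ('b', 3)
  ('a', 13)
  ('e', 16)
  ('f', 6)
  ('c', 13)
Step 2: Maximum value is 16 at key 'e'.
Therefore output = ('e', 16).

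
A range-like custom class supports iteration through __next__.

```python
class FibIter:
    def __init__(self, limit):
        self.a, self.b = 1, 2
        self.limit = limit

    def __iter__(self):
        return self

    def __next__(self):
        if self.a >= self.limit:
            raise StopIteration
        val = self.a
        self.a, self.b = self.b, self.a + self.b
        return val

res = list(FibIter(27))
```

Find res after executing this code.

Step 1: Fibonacci-like sequence (a=1, b=2) until >= 27:
  Yield 1, then a,b = 2,3
  Yield 2, then a,b = 3,5
  Yield 3, then a,b = 5,8
  Yield 5, then a,b = 8,13
  Yield 8, then a,b = 13,21
  Yield 13, then a,b = 21,34
  Yield 21, then a,b = 34,55
Step 2: 34 >= 27, stop.
Therefore res = [1, 2, 3, 5, 8, 13, 21].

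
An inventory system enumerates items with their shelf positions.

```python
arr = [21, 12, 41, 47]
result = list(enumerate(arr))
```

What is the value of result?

Step 1: enumerate pairs each element with its index:
  (0, 21)
  (1, 12)
  (2, 41)
  (3, 47)
Therefore result = [(0, 21), (1, 12), (2, 41), (3, 47)].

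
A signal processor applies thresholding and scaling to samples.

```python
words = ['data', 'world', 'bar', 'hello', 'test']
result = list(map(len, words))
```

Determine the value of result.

Step 1: Map len() to each word:
  'data' -> 4
  'world' -> 5
  'bar' -> 3
  'hello' -> 5
  'test' -> 4
Therefore result = [4, 5, 3, 5, 4].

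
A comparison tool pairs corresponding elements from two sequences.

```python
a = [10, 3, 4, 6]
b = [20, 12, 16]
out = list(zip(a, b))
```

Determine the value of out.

Step 1: zip stops at shortest (len(a)=4, len(b)=3):
  Index 0: (10, 20)
  Index 1: (3, 12)
  Index 2: (4, 16)
Step 2: Last element of a (6) has no pair, dropped.
Therefore out = [(10, 20), (3, 12), (4, 16)].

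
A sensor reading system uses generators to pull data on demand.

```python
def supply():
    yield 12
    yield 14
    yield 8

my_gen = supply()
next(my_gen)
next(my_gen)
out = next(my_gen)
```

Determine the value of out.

Step 1: supply() creates a generator.
Step 2: next(my_gen) yields 12 (consumed and discarded).
Step 3: next(my_gen) yields 14 (consumed and discarded).
Step 4: next(my_gen) yields 8, assigned to out.
Therefore out = 8.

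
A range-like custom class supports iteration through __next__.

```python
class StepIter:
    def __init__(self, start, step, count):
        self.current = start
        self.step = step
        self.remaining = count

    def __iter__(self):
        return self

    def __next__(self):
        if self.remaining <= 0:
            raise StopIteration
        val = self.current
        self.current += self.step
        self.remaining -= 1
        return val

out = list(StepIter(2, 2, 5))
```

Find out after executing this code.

Step 1: StepIter starts at 2, increments by 2, for 5 steps:
  Yield 2, then current += 2
  Yield 4, then current += 2
  Yield 6, then current += 2
  Yield 8, then current += 2
  Yield 10, then current += 2
Therefore out = [2, 4, 6, 8, 10].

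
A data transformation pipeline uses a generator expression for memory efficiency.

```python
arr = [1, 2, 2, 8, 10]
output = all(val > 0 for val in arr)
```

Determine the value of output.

Step 1: Check val > 0 for each element in [1, 2, 2, 8, 10]:
  1 > 0: True
  2 > 0: True
  2 > 0: True
  8 > 0: True
  10 > 0: True
Step 2: all() returns True.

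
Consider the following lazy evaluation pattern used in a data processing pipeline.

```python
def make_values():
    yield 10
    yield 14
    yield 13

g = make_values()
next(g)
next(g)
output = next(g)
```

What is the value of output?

Step 1: make_values() creates a generator.
Step 2: next(g) yields 10 (consumed and discarded).
Step 3: next(g) yields 14 (consumed and discarded).
Step 4: next(g) yields 13, assigned to output.
Therefore output = 13.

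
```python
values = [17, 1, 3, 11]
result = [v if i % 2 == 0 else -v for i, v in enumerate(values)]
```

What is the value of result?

Step 1: For each (i, v), keep v if i is even, negate if odd:
  i=0 (even): keep 17
  i=1 (odd): negate to -1
  i=2 (even): keep 3
  i=3 (odd): negate to -11
Therefore result = [17, -1, 3, -11].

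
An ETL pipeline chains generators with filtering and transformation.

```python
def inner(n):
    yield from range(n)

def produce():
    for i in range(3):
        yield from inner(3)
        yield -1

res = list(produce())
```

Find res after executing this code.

Step 1: For each i in range(3):
  i=0: yield from inner(3) -> [0, 1, 2], then yield -1
  i=1: yield from inner(3) -> [0, 1, 2], then yield -1
  i=2: yield from inner(3) -> [0, 1, 2], then yield -1
Therefore res = [0, 1, 2, -1, 0, 1, 2, -1, 0, 1, 2, -1].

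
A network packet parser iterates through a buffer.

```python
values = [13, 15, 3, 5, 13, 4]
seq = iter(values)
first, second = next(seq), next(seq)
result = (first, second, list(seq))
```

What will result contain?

Step 1: Create iterator over [13, 15, 3, 5, 13, 4].
Step 2: first = 13, second = 15.
Step 3: Remaining elements: [3, 5, 13, 4].
Therefore result = (13, 15, [3, 5, 13, 4]).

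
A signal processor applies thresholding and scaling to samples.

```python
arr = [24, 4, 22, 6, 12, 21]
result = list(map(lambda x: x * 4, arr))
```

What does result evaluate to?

Step 1: Apply lambda x: x * 4 to each element:
  24 -> 96
  4 -> 16
  22 -> 88
  6 -> 24
  12 -> 48
  21 -> 84
Therefore result = [96, 16, 88, 24, 48, 84].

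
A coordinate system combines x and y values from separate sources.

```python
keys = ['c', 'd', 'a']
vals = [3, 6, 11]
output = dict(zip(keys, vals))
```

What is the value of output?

Step 1: zip pairs keys with values:
  'c' -> 3
  'd' -> 6
  'a' -> 11
Therefore output = {'c': 3, 'd': 6, 'a': 11}.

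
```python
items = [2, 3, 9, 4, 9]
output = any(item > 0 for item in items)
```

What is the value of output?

Step 1: Check item > 0 for each element in [2, 3, 9, 4, 9]:
  2 > 0: True
  3 > 0: True
  9 > 0: True
  4 > 0: True
  9 > 0: True
Step 2: any() returns True.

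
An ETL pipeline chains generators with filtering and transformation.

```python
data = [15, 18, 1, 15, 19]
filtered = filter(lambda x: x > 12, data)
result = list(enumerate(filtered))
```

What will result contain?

Step 1: Filter [15, 18, 1, 15, 19] for > 12: [15, 18, 15, 19].
Step 2: enumerate re-indexes from 0: [(0, 15), (1, 18), (2, 15), (3, 19)].
Therefore result = [(0, 15), (1, 18), (2, 15), (3, 19)].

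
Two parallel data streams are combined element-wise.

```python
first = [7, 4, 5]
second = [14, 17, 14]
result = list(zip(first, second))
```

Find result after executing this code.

Step 1: zip pairs elements at same index:
  Index 0: (7, 14)
  Index 1: (4, 17)
  Index 2: (5, 14)
Therefore result = [(7, 14), (4, 17), (5, 14)].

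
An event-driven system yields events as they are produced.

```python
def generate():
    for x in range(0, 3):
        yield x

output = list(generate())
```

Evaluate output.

Step 1: The generator yields each value from range(0, 3).
Step 2: list() consumes all yields: [0, 1, 2].
Therefore output = [0, 1, 2].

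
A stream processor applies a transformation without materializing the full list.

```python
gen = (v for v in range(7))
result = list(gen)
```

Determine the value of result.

Step 1: Generator expression iterates range(7): [0, 1, 2, 3, 4, 5, 6].
Step 2: list() collects all values.
Therefore result = [0, 1, 2, 3, 4, 5, 6].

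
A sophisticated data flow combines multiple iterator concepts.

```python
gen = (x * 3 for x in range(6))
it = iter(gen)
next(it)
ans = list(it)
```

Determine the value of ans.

Step 1: Generator produces [0, 3, 6, 9, 12, 15].
Step 2: next(it) consumes first element (0).
Step 3: list(it) collects remaining: [3, 6, 9, 12, 15].
Therefore ans = [3, 6, 9, 12, 15].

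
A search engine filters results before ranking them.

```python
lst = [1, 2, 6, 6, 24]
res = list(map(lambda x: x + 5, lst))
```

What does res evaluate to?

Step 1: Apply lambda x: x + 5 to each element:
  1 -> 6
  2 -> 7
  6 -> 11
  6 -> 11
  24 -> 29
Therefore res = [6, 7, 11, 11, 29].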